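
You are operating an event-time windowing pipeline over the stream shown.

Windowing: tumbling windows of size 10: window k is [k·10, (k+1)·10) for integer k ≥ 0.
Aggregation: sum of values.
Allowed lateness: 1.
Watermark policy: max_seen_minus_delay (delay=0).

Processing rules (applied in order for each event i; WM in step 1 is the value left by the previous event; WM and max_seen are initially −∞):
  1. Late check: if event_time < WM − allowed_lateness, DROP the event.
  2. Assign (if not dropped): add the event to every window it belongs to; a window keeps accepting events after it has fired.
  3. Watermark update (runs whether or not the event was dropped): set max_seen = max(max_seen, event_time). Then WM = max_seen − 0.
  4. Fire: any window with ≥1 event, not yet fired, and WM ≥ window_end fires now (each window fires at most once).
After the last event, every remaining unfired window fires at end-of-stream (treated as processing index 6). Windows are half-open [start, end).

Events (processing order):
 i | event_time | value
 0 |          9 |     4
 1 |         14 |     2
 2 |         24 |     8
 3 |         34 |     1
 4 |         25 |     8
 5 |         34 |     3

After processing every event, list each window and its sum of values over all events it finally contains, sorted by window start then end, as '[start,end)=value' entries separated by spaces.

i=0 t=9 v=4: → [0,10); WM=9
i=1 t=14 v=2: → [10,20); WM=14; [0,10) fires=4
i=2 t=24 v=8: → [20,30); WM=24; [10,20) fires=2
i=3 t=34 v=1: → [30,40); WM=34; [20,30) fires=8
i=4 t=25 v=8: DROP (t<34-1); WM=34
i=5 t=34 v=3: → [30,40); WM=34

[0,10)=4 [10,20)=2 [20,30)=8 [30,40)=4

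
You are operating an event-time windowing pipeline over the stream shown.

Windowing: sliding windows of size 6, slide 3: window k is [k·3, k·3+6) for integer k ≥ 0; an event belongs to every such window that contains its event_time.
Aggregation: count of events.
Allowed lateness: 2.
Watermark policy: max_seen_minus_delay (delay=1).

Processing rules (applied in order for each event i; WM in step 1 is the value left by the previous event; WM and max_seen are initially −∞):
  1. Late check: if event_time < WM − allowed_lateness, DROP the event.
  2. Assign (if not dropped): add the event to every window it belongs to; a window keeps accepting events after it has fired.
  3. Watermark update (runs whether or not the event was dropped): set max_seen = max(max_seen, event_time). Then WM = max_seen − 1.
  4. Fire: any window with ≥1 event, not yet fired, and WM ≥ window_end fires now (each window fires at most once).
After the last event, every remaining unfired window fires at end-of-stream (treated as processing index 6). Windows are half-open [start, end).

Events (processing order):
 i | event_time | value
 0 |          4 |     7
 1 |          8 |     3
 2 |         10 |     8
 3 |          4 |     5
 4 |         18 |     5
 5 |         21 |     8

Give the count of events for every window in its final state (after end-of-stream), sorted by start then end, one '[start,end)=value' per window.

[0,6)=1 [3,9)=2 [6,12)=2 [9,15)=1 [15,21)=1 [18,24)=2 [21,27)=1

i=0 t=4 v=7: → [3,9),[0,6); WM=3
i=1 t=8 v=3: → [6,12),[3,9); WM=7; [0,6) fires=1
i=2 t=10 v=8: → [9,15),[6,12); WM=9; [3,9) fires=2
i=3 t=4 v=5: DROP (t<9-2); WM=9
i=4 t=18 v=5: → [18,24),[15,21); WM=17; [6,12) fires=2 [9,15) fires=1
i=5 t=21 v=8: → [21,27),[18,24); WM=20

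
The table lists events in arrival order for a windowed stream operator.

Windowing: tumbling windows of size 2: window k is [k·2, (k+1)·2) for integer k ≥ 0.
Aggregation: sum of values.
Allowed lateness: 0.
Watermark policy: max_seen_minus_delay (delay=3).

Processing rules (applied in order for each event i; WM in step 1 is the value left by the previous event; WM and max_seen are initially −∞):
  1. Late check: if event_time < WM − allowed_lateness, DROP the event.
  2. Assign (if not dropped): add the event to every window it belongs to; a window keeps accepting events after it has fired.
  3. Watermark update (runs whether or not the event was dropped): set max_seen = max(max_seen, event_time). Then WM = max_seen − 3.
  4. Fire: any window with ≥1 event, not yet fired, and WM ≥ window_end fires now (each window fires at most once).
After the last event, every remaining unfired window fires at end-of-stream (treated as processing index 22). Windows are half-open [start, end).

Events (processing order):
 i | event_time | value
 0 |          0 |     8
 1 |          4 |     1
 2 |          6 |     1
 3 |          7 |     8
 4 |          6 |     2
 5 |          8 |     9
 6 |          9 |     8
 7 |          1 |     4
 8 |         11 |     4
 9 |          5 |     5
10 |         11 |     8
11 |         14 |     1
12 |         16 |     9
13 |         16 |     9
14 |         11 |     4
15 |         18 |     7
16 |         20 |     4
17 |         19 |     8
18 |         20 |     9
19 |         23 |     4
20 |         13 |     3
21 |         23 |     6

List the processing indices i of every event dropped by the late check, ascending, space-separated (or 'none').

i=0 t=0 v=8: → [0,2); WM=-3
i=1 t=4 v=1: → [4,6); WM=1
i=2 t=6 v=1: → [6,8); WM=3; [0,2) fires=8
i=3 t=7 v=8: → [6,8); WM=4
i=4 t=6 v=2: → [6,8); WM=4
i=5 t=8 v=9: → [8,10); WM=5
i=6 t=9 v=8: → [8,10); WM=6; [4,6) fires=1
i=7 t=1 v=4: DROP (t<6-0); WM=6
i=8 t=11 v=4: → [10,12); WM=8; [6,8) fires=11
i=9 t=5 v=5: DROP (t<8-0); WM=8
i=10 t=11 v=8: → [10,12); WM=8
i=11 t=14 v=1: → [14,16); WM=11; [8,10) fires=17
i=12 t=16 v=9: → [16,18); WM=13; [10,12) fires=12
i=13 t=16 v=9: → [16,18); WM=13
i=14 t=11 v=4: DROP (t<13-0); WM=13
i=15 t=18 v=7: → [18,20); WM=15
i=16 t=20 v=4: → [20,22); WM=17; [14,16) fires=1
i=17 t=19 v=8: → [18,20); WM=17
i=18 t=20 v=9: → [20,22); WM=17
i=19 t=23 v=4: → [22,24); WM=20; [16,18) fires=18 [18,20) fires=15
i=20 t=13 v=3: DROP (t<20-0); WM=20
i=21 t=23 v=6: → [22,24); WM=20

7 9 14 20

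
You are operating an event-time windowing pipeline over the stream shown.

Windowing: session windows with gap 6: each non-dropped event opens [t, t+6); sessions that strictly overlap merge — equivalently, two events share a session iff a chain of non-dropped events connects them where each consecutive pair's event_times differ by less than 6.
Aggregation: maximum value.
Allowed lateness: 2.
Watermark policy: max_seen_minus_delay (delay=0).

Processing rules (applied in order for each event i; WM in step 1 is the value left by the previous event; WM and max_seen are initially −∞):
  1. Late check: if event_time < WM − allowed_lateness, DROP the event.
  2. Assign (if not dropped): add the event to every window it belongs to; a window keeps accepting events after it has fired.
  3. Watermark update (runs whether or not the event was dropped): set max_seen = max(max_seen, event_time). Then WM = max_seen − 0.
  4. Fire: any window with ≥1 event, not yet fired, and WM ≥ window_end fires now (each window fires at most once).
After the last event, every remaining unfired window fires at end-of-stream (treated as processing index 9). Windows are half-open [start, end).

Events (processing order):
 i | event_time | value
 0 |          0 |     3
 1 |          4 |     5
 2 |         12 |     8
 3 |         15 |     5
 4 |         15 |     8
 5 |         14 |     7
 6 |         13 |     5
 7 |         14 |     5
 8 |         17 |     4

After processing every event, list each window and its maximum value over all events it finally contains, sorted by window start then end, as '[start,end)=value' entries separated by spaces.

[0,10)=5 [12,23)=8

i=0 t=0 v=3: → [0,6); WM=0
i=1 t=4 v=5: → [0,10); WM=4
i=2 t=12 v=8: → [12,18); WM=12
i=3 t=15 v=5: → [12,21); WM=15
i=4 t=15 v=8: → [12,21); WM=15
i=5 t=14 v=7: → [12,21); WM=15
i=6 t=13 v=5: → [12,21); WM=15
i=7 t=14 v=5: → [12,21); WM=15
i=8 t=17 v=4: → [12,23); WM=17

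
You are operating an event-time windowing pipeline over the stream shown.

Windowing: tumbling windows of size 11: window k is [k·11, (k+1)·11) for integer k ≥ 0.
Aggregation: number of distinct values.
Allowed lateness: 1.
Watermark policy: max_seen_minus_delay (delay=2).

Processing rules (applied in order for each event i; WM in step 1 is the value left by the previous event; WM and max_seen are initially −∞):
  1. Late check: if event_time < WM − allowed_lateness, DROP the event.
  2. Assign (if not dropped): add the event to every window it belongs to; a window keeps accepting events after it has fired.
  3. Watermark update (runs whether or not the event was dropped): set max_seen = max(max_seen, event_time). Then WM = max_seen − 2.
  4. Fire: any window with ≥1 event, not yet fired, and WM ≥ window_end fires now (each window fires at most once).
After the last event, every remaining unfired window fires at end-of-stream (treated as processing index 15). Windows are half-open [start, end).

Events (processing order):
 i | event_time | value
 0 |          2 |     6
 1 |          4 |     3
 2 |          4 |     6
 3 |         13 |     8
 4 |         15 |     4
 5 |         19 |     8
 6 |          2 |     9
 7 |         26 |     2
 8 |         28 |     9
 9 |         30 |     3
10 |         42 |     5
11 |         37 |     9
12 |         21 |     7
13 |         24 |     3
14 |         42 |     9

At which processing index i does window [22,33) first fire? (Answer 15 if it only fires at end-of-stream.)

10

i=0 t=2 v=6: → [0,11); WM=0
i=1 t=4 v=3: → [0,11); WM=2
i=2 t=4 v=6: → [0,11); WM=2
i=3 t=13 v=8: → [11,22); WM=11; [0,11) fires=2
i=4 t=15 v=4: → [11,22); WM=13
i=5 t=19 v=8: → [11,22); WM=17
i=6 t=2 v=9: DROP (t<17-1); WM=17
i=7 t=26 v=2: → [22,33); WM=24; [11,22) fires=2
i=8 t=28 v=9: → [22,33); WM=26
i=9 t=30 v=3: → [22,33); WM=28
i=10 t=42 v=5: → [33,44); WM=40; [22,33) fires=3
i=11 t=37 v=9: DROP (t<40-1); WM=40
i=12 t=21 v=7: DROP (t<40-1); WM=40
i=13 t=24 v=3: DROP (t<40-1); WM=40
i=14 t=42 v=9: → [33,44); WM=40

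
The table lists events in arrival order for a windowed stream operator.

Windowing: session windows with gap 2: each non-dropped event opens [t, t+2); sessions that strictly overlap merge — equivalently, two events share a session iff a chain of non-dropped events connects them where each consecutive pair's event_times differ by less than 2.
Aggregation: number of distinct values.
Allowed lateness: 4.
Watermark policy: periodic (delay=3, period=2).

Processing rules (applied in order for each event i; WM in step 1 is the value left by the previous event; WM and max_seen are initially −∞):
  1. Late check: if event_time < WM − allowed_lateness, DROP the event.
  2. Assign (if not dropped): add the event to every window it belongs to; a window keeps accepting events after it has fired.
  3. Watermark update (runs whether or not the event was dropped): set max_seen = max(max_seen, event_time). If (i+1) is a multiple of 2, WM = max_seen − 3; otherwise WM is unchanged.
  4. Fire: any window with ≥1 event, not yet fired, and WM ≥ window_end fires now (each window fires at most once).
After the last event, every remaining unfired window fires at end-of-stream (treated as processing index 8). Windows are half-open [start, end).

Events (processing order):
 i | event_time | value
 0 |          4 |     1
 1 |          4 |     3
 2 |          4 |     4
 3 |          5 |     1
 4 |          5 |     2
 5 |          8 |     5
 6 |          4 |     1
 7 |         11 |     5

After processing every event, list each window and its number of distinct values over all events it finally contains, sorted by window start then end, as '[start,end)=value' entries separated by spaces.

[4,7)=4 [8,10)=1 [11,13)=1

i=0 t=4 v=1: → [4,6); WM=−∞
i=1 t=4 v=3: → [4,6); WM=1
i=2 t=4 v=4: → [4,6); WM=1
i=3 t=5 v=1: → [4,7); WM=2
i=4 t=5 v=2: → [4,7); WM=2
i=5 t=8 v=5: → [8,10); WM=5
i=6 t=4 v=1: → [4,7); WM=5
i=7 t=11 v=5: → [11,13); WM=8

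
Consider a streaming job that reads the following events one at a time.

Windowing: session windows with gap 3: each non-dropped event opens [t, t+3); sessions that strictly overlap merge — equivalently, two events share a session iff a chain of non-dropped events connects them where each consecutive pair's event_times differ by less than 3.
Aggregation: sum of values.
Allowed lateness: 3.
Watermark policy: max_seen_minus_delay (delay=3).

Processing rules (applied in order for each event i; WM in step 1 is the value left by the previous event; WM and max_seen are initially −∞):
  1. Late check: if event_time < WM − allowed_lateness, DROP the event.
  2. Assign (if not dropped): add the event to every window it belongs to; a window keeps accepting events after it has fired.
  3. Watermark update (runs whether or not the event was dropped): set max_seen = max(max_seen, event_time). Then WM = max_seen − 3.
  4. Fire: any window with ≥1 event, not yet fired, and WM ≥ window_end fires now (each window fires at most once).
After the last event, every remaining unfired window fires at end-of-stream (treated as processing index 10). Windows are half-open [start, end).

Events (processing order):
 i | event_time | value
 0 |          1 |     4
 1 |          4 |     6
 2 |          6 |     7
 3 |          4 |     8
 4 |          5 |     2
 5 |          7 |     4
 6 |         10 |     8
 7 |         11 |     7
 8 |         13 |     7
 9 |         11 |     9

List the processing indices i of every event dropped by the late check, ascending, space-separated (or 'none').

none

i=0 t=1 v=4: → [1,4); WM=-2
i=1 t=4 v=6: → [4,7); WM=1
i=2 t=6 v=7: → [4,9); WM=3
i=3 t=4 v=8: → [4,9); WM=3
i=4 t=5 v=2: → [4,9); WM=3
i=5 t=7 v=4: → [4,10); WM=4
i=6 t=10 v=8: → [10,13); WM=7
i=7 t=11 v=7: → [10,14); WM=8
i=8 t=13 v=7: → [10,16); WM=10
i=9 t=11 v=9: → [10,16); WM=10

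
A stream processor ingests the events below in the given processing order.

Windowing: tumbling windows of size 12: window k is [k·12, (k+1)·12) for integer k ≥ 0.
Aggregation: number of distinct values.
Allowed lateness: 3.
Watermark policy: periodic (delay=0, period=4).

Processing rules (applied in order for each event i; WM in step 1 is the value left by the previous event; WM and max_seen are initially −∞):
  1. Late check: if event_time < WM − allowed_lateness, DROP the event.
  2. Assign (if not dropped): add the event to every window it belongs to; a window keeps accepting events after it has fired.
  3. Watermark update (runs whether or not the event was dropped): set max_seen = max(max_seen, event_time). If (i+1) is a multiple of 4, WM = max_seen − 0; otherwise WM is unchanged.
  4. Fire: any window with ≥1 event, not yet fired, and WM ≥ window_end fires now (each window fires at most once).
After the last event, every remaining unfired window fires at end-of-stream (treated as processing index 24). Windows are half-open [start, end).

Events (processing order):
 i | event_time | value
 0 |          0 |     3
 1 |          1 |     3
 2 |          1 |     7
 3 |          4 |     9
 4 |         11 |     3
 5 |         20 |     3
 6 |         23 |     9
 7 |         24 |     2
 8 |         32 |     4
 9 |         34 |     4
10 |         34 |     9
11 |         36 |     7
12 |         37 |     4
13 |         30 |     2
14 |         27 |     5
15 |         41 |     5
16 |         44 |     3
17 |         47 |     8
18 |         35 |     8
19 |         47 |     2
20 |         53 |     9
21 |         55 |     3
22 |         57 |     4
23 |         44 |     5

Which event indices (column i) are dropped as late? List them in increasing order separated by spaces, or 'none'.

13 14 18

i=0 t=0 v=3: → [0,12); WM=−∞
i=1 t=1 v=3: → [0,12); WM=−∞
i=2 t=1 v=7: → [0,12); WM=−∞
i=3 t=4 v=9: → [0,12); WM=4
i=4 t=11 v=3: → [0,12); WM=4
i=5 t=20 v=3: → [12,24); WM=4
i=6 t=23 v=9: → [12,24); WM=4
i=7 t=24 v=2: → [24,36); WM=24; [0,12) fires=3 [12,24) fires=2
i=8 t=32 v=4: → [24,36); WM=24
i=9 t=34 v=4: → [24,36); WM=24
i=10 t=34 v=9: → [24,36); WM=24
i=11 t=36 v=7: → [36,48); WM=36; [24,36) fires=3
i=12 t=37 v=4: → [36,48); WM=36
i=13 t=30 v=2: DROP (t<36-3); WM=36
i=14 t=27 v=5: DROP (t<36-3); WM=36
i=15 t=41 v=5: → [36,48); WM=41
i=16 t=44 v=3: → [36,48); WM=41
i=17 t=47 v=8: → [36,48); WM=41
i=18 t=35 v=8: DROP (t<41-3); WM=41
i=19 t=47 v=2: → [36,48); WM=47
i=20 t=53 v=9: → [48,60); WM=47
i=21 t=55 v=3: → [48,60); WM=47
i=22 t=57 v=4: → [48,60); WM=47
i=23 t=44 v=5: → [36,48); WM=57; [36,48) fires=6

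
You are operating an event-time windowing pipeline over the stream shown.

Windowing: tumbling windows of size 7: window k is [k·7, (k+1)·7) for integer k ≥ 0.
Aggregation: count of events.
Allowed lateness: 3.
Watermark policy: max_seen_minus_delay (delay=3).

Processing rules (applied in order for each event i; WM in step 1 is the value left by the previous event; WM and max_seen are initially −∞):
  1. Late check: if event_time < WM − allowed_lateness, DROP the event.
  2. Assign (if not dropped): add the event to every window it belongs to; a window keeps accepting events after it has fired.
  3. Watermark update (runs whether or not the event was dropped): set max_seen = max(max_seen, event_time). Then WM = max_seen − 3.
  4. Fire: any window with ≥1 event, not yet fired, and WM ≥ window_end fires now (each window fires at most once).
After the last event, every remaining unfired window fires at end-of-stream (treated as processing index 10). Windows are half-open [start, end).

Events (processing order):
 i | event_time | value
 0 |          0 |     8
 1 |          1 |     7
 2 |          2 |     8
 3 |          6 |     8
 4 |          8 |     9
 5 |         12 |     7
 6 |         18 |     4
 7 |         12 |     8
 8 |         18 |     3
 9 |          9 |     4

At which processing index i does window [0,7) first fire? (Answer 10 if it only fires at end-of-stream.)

i=0 t=0 v=8: → [0,7); WM=-3
i=1 t=1 v=7: → [0,7); WM=-2
i=2 t=2 v=8: → [0,7); WM=-1
i=3 t=6 v=8: → [0,7); WM=3
i=4 t=8 v=9: → [7,14); WM=5
i=5 t=12 v=7: → [7,14); WM=9; [0,7) fires=4
i=6 t=18 v=4: → [14,21); WM=15; [7,14) fires=2
i=7 t=12 v=8: → [7,14); WM=15
i=8 t=18 v=3: → [14,21); WM=15
i=9 t=9 v=4: DROP (t<15-3); WM=15

5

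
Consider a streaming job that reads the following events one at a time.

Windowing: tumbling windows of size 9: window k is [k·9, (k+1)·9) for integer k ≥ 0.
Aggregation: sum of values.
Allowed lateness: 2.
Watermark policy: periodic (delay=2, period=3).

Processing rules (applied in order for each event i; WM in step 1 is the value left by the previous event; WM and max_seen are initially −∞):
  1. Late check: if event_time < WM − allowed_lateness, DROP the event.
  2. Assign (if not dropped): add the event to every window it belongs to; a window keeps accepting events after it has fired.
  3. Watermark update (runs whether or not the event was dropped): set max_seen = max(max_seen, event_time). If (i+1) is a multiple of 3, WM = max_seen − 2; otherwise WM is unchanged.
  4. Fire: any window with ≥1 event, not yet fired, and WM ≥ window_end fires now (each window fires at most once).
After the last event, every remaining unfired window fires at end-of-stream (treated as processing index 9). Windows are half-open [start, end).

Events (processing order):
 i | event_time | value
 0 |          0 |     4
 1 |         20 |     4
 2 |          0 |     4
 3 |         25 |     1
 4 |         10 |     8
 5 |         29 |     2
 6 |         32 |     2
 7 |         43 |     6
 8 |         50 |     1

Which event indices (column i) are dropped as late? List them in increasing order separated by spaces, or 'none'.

i=0 t=0 v=4: → [0,9); WM=−∞
i=1 t=20 v=4: → [18,27); WM=−∞
i=2 t=0 v=4: → [0,9); WM=18; [0,9) fires=8
i=3 t=25 v=1: → [18,27); WM=18
i=4 t=10 v=8: DROP (t<18-2); WM=18
i=5 t=29 v=2: → [27,36); WM=27; [18,27) fires=5
i=6 t=32 v=2: → [27,36); WM=27
i=7 t=43 v=6: → [36,45); WM=27
i=8 t=50 v=1: → [45,54); WM=48; [27,36) fires=4 [36,45) fires=6

4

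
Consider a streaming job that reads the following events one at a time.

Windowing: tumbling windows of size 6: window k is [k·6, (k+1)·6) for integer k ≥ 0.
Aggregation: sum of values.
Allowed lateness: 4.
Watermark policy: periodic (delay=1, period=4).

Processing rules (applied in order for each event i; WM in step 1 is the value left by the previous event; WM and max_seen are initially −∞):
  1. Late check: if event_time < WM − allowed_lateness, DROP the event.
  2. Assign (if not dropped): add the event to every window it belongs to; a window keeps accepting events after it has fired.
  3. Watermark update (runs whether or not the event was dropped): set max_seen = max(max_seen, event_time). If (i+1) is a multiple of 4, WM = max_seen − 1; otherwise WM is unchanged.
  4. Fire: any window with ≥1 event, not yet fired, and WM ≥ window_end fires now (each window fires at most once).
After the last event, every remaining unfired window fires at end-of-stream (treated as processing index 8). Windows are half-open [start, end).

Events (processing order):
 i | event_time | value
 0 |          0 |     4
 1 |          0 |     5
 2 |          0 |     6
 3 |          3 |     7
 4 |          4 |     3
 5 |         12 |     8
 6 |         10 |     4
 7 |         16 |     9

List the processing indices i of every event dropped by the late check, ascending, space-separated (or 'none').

none

i=0 t=0 v=4: → [0,6); WM=−∞
i=1 t=0 v=5: → [0,6); WM=−∞
i=2 t=0 v=6: → [0,6); WM=−∞
i=3 t=3 v=7: → [0,6); WM=2
i=4 t=4 v=3: → [0,6); WM=2
i=5 t=12 v=8: → [12,18); WM=2
i=6 t=10 v=4: → [6,12); WM=2
i=7 t=16 v=9: → [12,18); WM=15; [0,6) fires=25 [6,12) fires=4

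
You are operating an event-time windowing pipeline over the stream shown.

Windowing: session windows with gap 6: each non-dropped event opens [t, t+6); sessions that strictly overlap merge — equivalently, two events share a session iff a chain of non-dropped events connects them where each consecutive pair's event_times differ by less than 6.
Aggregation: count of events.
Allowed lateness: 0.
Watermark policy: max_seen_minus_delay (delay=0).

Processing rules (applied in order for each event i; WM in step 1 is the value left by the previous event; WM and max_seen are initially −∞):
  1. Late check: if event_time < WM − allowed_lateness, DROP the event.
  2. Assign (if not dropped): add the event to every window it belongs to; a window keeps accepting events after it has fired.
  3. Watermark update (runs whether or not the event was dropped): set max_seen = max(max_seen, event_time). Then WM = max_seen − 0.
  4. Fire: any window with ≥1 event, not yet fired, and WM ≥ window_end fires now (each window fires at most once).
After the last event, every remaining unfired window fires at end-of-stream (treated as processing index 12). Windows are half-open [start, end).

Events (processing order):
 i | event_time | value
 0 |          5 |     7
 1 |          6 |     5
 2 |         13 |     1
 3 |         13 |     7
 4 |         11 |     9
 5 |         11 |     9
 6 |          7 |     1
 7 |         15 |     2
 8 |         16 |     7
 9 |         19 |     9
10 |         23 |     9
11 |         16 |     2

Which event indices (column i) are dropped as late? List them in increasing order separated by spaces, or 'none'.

4 5 6 11

i=0 t=5 v=7: → [5,11); WM=5
i=1 t=6 v=5: → [5,12); WM=6
i=2 t=13 v=1: → [13,19); WM=13
i=3 t=13 v=7: → [13,19); WM=13
i=4 t=11 v=9: DROP (t<13-0); WM=13
i=5 t=11 v=9: DROP (t<13-0); WM=13
i=6 t=7 v=1: DROP (t<13-0); WM=13
i=7 t=15 v=2: → [13,21); WM=15
i=8 t=16 v=7: → [13,22); WM=16
i=9 t=19 v=9: → [13,25); WM=19
i=10 t=23 v=9: → [13,29); WM=23
i=11 t=16 v=2: DROP (t<23-0); WM=23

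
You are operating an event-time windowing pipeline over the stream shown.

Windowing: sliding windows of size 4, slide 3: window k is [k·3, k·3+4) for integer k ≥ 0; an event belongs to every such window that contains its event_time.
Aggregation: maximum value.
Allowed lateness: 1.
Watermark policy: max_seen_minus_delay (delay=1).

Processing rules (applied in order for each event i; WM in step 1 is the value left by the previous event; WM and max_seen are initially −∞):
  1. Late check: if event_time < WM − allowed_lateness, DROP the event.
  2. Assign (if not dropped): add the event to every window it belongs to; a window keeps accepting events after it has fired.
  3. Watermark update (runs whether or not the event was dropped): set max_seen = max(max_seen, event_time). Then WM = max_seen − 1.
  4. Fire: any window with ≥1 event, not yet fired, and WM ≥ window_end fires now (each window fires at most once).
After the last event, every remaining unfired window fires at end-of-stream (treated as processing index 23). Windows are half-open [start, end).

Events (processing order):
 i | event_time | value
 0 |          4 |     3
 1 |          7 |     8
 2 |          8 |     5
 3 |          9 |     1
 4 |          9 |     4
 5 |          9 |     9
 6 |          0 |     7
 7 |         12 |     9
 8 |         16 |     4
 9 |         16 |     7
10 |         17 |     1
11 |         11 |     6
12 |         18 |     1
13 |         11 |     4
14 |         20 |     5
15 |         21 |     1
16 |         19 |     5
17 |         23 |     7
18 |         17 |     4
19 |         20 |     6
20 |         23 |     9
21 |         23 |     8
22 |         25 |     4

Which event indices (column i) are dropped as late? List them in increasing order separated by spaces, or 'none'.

6 11 13 18 19

i=0 t=4 v=3: → [3,7); WM=3
i=1 t=7 v=8: → [6,10); WM=6
i=2 t=8 v=5: → [6,10); WM=7; [3,7) fires=3
i=3 t=9 v=1: → [9,13),[6,10); WM=8
i=4 t=9 v=4: → [9,13),[6,10); WM=8
i=5 t=9 v=9: → [9,13),[6,10); WM=8
i=6 t=0 v=7: DROP (t<8-1); WM=8
i=7 t=12 v=9: → [12,16),[9,13); WM=11; [6,10) fires=9
i=8 t=16 v=4: → [15,19); WM=15; [9,13) fires=9
i=9 t=16 v=7: → [15,19); WM=15
i=10 t=17 v=1: → [15,19); WM=16; [12,16) fires=9
i=11 t=11 v=6: DROP (t<16-1); WM=16
i=12 t=18 v=1: → [18,22),[15,19); WM=17
i=13 t=11 v=4: DROP (t<17-1); WM=17
i=14 t=20 v=5: → [18,22); WM=19; [15,19) fires=7
i=15 t=21 v=1: → [21,25),[18,22); WM=20
i=16 t=19 v=5: → [18,22); WM=20
i=17 t=23 v=7: → [21,25); WM=22; [18,22) fires=5
i=18 t=17 v=4: DROP (t<22-1); WM=22
i=19 t=20 v=6: DROP (t<22-1); WM=22
i=20 t=23 v=9: → [21,25); WM=22
i=21 t=23 v=8: → [21,25); WM=22
i=22 t=25 v=4: → [24,28); WM=24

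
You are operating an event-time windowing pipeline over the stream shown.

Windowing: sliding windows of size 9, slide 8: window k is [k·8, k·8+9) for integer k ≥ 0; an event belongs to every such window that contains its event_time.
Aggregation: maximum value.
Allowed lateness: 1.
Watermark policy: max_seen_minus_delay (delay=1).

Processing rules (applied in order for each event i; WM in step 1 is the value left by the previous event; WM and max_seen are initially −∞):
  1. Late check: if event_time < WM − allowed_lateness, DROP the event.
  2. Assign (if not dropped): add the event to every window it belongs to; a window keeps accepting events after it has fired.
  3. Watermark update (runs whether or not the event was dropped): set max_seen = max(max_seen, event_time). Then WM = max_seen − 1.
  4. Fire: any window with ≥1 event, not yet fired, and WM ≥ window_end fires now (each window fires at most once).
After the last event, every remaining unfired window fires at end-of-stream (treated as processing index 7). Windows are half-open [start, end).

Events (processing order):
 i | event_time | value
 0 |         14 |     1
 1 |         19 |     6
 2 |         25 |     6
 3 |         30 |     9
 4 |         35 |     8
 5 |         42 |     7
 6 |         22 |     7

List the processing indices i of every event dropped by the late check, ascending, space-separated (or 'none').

i=0 t=14 v=1: → [8,17); WM=13
i=1 t=19 v=6: → [16,25); WM=18; [8,17) fires=1
i=2 t=25 v=6: → [24,33); WM=24
i=3 t=30 v=9: → [24,33); WM=29; [16,25) fires=6
i=4 t=35 v=8: → [32,41); WM=34; [24,33) fires=9
i=5 t=42 v=7: → [40,49); WM=41; [32,41) fires=8
i=6 t=22 v=7: DROP (t<41-1); WM=41

6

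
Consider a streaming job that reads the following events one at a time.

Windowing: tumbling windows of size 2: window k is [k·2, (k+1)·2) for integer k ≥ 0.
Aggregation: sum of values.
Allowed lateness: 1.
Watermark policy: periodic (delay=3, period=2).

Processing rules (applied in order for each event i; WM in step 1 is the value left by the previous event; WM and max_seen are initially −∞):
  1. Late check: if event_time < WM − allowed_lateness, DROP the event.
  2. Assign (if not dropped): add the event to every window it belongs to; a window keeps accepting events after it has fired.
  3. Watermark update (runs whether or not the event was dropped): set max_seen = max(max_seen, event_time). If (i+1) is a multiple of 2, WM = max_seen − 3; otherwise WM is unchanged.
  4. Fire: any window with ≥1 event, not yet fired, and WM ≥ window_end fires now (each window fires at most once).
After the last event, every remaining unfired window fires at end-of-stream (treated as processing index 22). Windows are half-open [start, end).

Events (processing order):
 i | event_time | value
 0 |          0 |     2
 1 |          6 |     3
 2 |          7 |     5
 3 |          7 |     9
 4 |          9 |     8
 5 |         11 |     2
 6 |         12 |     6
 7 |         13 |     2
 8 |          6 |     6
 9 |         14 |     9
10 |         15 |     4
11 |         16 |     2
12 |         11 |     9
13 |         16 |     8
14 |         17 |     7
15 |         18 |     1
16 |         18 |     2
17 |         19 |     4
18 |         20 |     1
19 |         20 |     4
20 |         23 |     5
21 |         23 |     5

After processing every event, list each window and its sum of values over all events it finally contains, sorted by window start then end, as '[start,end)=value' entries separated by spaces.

[0,2)=2 [6,8)=17 [8,10)=8 [10,12)=2 [12,14)=8 [14,16)=13 [16,18)=17 [18,20)=7 [20,22)=5 [22,24)=10

i=0 t=0 v=2: → [0,2); WM=−∞
i=1 t=6 v=3: → [6,8); WM=3; [0,2) fires=2
i=2 t=7 v=5: → [6,8); WM=3
i=3 t=7 v=9: → [6,8); WM=4
i=4 t=9 v=8: → [8,10); WM=4
i=5 t=11 v=2: → [10,12); WM=8; [6,8) fires=17
i=6 t=12 v=6: → [12,14); WM=8
i=7 t=13 v=2: → [12,14); WM=10; [8,10) fires=8
i=8 t=6 v=6: DROP (t<10-1); WM=10
i=9 t=14 v=9: → [14,16); WM=11
i=10 t=15 v=4: → [14,16); WM=11
i=11 t=16 v=2: → [16,18); WM=13; [10,12) fires=2
i=12 t=11 v=9: DROP (t<13-1); WM=13
i=13 t=16 v=8: → [16,18); WM=13
i=14 t=17 v=7: → [16,18); WM=13
i=15 t=18 v=1: → [18,20); WM=15; [12,14) fires=8
i=16 t=18 v=2: → [18,20); WM=15
i=17 t=19 v=4: → [18,20); WM=16; [14,16) fires=13
i=18 t=20 v=1: → [20,22); WM=16
i=19 t=20 v=4: → [20,22); WM=17
i=20 t=23 v=5: → [22,24); WM=17
i=21 t=23 v=5: → [22,24); WM=20; [16,18) fires=17 [18,20) fires=7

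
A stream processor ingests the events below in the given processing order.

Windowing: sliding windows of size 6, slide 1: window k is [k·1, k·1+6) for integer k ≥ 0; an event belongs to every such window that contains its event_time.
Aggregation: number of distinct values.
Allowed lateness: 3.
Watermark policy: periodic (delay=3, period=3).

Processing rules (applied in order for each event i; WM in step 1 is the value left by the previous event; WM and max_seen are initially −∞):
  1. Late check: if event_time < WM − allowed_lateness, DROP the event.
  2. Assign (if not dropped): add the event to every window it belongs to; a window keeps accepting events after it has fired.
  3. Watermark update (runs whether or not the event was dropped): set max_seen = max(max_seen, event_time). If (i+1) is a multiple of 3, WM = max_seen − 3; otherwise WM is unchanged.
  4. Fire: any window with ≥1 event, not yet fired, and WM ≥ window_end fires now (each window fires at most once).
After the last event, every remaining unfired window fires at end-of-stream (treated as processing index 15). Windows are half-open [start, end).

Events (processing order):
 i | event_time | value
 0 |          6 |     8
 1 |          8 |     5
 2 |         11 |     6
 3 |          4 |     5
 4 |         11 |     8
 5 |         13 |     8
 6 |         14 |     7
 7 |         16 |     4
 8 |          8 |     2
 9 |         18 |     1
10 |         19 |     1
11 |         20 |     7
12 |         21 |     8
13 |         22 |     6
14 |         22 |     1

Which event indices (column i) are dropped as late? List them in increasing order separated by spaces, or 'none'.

i=0 t=6 v=8: → [6,12),[5,11),[4,10),[3,9),[2,8),[1,7); WM=−∞
i=1 t=8 v=5: → [8,14),[7,13),[6,12),[5,11),[4,10),[3,9); WM=−∞
i=2 t=11 v=6: → [11,17),[10,16),[9,15),[8,14),[7,13),[6,12); WM=8; [1,7) fires=1 [2,8) fires=1
i=3 t=4 v=5: DROP (t<8-3); WM=8
i=4 t=11 v=8: → [11,17),[10,16),[9,15),[8,14),[7,13),[6,12); WM=8
i=5 t=13 v=8: → [13,19),[12,18),[11,17),[10,16),[9,15),[8,14); WM=10; [3,9) fires=2 [4,10) fires=2
i=6 t=14 v=7: → [14,20),[13,19),[12,18),[11,17),[10,16),[9,15); WM=10
i=7 t=16 v=4: → [16,22),[15,21),[14,20),[13,19),[12,18),[11,17); WM=10
i=8 t=8 v=2: → [8,14),[7,13),[6,12),[5,11),[4,10),[3,9); WM=13; [5,11) fires=3 [6,12) fires=4 [7,13) fires=4
i=9 t=18 v=1: → [18,24),[17,23),[16,22),[15,21),[14,20),[13,19); WM=13
i=10 t=19 v=1: → [19,25),[18,24),[17,23),[16,22),[15,21),[14,20); WM=13
i=11 t=20 v=7: → [20,26),[19,25),[18,24),[17,23),[16,22),[15,21); WM=17; [8,14) fires=4 [9,15) fires=3 [10,16) fires=3 [11,17) fires=4
i=12 t=21 v=8: → [21,27),[20,26),[19,25),[18,24),[17,23),[16,22); WM=17
i=13 t=22 v=6: → [22,28),[21,27),[20,26),[19,25),[18,24),[17,23); WM=17
i=14 t=22 v=1: → [22,28),[21,27),[20,26),[19,25),[18,24),[17,23); WM=19; [12,18) fires=3 [13,19) fires=4

3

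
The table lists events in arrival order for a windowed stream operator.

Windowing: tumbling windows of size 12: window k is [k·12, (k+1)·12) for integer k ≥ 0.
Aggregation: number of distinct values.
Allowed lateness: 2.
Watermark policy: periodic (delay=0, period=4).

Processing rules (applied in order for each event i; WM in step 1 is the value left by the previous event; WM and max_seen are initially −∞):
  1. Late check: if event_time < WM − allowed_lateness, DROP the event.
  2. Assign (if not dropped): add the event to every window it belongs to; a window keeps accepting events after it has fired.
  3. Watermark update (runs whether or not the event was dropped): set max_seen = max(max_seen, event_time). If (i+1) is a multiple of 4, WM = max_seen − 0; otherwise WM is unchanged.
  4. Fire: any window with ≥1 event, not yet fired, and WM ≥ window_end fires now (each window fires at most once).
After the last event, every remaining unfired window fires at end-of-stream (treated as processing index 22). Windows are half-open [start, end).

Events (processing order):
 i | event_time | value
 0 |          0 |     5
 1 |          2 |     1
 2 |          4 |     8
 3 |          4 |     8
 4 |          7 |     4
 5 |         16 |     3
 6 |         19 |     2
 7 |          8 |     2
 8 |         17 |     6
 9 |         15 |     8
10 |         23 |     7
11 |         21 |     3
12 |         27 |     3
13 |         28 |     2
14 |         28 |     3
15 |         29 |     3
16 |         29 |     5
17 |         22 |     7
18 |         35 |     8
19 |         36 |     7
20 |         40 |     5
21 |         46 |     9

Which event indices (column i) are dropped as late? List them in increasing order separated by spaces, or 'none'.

9 17

i=0 t=0 v=5: → [0,12); WM=−∞
i=1 t=2 v=1: → [0,12); WM=−∞
i=2 t=4 v=8: → [0,12); WM=−∞
i=3 t=4 v=8: → [0,12); WM=4
i=4 t=7 v=4: → [0,12); WM=4
i=5 t=16 v=3: → [12,24); WM=4
i=6 t=19 v=2: → [12,24); WM=4
i=7 t=8 v=2: → [0,12); WM=19; [0,12) fires=5
i=8 t=17 v=6: → [12,24); WM=19
i=9 t=15 v=8: DROP (t<19-2); WM=19
i=10 t=23 v=7: → [12,24); WM=19
i=11 t=21 v=3: → [12,24); WM=23
i=12 t=27 v=3: → [24,36); WM=23
i=13 t=28 v=2: → [24,36); WM=23
i=14 t=28 v=3: → [24,36); WM=23
i=15 t=29 v=3: → [24,36); WM=29; [12,24) fires=4
i=16 t=29 v=5: → [24,36); WM=29
i=17 t=22 v=7: DROP (t<29-2); WM=29
i=18 t=35 v=8: → [24,36); WM=29
i=19 t=36 v=7: → [36,48); WM=36; [24,36) fires=4
i=20 t=40 v=5: → [36,48); WM=36
i=21 t=46 v=9: → [36,48); WM=36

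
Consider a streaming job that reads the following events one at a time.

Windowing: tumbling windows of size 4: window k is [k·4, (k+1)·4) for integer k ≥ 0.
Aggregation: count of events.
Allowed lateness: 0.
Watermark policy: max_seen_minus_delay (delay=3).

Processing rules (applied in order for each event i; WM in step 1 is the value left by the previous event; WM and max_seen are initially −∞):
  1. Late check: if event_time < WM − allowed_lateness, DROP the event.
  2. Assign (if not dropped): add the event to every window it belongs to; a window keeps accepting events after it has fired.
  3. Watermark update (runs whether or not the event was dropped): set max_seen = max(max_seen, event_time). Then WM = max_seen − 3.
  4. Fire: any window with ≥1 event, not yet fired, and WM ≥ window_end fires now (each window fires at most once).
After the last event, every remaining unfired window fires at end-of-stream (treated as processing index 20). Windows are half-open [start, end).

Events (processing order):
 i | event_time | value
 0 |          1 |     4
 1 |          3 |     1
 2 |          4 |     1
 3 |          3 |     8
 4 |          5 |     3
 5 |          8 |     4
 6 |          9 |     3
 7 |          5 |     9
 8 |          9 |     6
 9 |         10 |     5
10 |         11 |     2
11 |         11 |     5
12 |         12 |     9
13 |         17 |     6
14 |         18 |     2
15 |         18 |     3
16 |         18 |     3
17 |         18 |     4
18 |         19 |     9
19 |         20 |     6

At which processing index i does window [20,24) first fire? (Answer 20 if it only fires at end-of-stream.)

i=0 t=1 v=4: → [0,4); WM=-2
i=1 t=3 v=1: → [0,4); WM=0
i=2 t=4 v=1: → [4,8); WM=1
i=3 t=3 v=8: → [0,4); WM=1
i=4 t=5 v=3: → [4,8); WM=2
i=5 t=8 v=4: → [8,12); WM=5; [0,4) fires=3
i=6 t=9 v=3: → [8,12); WM=6
i=7 t=5 v=9: DROP (t<6-0); WM=6
i=8 t=9 v=6: → [8,12); WM=6
i=9 t=10 v=5: → [8,12); WM=7
i=10 t=11 v=2: → [8,12); WM=8; [4,8) fires=2
i=11 t=11 v=5: → [8,12); WM=8
i=12 t=12 v=9: → [12,16); WM=9
i=13 t=17 v=6: → [16,20); WM=14; [8,12) fires=6
i=14 t=18 v=2: → [16,20); WM=15
i=15 t=18 v=3: → [16,20); WM=15
i=16 t=18 v=3: → [16,20); WM=15
i=17 t=18 v=4: → [16,20); WM=15
i=18 t=19 v=9: → [16,20); WM=16; [12,16) fires=1
i=19 t=20 v=6: → [20,24); WM=17

20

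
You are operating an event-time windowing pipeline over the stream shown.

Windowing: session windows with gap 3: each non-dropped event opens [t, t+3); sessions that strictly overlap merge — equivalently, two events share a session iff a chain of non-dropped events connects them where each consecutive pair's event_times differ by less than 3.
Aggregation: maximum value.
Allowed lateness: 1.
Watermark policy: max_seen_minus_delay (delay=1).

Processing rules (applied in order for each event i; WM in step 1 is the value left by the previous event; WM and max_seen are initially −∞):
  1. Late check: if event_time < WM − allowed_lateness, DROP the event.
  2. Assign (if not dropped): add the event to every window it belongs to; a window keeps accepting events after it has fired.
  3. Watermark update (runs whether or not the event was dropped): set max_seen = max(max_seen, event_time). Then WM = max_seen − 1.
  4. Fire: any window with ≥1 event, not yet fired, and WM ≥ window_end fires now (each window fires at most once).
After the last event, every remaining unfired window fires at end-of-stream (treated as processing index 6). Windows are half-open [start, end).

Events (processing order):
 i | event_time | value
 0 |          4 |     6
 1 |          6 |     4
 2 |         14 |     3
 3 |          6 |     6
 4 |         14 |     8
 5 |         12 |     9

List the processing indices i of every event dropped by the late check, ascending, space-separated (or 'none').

3

i=0 t=4 v=6: → [4,7); WM=3
i=1 t=6 v=4: → [4,9); WM=5
i=2 t=14 v=3: → [14,17); WM=13
i=3 t=6 v=6: DROP (t<13-1); WM=13
i=4 t=14 v=8: → [14,17); WM=13
i=5 t=12 v=9: → [12,17); WM=13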